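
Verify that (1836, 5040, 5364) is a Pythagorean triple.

Compute a² + b² = 1836² + 5040² = 3370896 + 25401600 = 28772496
Compute c² = 5364² = 28772496
Since 28772496 = 28772496, confirmed.

Yes, it is a Pythagorean triple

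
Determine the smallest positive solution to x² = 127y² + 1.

We seek the smallest positive integers (x, y) with x² - 127y² = 1, i.e., x² = 127y² + 1.
Try successive y values:
y = 1: x² = 127·1² + 1 = 128, not a perfect square
y = 2: x² = 127·2² + 1 = 509, not a perfect square
y = 3: x² = 127·3² + 1 = 1144, not a perfect square
... continuing the search (or via continued fractions) ...
y = 419775: x² = 127·419775² + 1 = 22378803429376, x = 4730624 ✓

Verify: 4730624² - 127·419775² = 22378803429376 - 22378803429375 = 1 ✓

x = 4730624, y = 419775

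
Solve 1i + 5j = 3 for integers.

Step 1: Check solvability.
gcd(1, 5) = 1
Since 1 divides 3, solutions exist.

Step 2: Apply extended Euclidean algorithm to find gcd.
We find integers such that 1*x0 + 5*y0 = 1

Step 3: Scale the particular solution.
Multiply by 3/1 = 3:
i = 3, j = 0

Step 4: Verify.
1*(3) + 5*(0) = 3 = 3 ✓

i = 3, j = 0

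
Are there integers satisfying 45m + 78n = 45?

Step 1: Compute gcd(45, 78).
gcd(45, 78) = 3

Step 2: Check divisibility.
Does 3 divide 45? 45 = 3 x 15, so yes.

By the theorem on linear Diophantine equations, 45m + 78n = 45 has integer solutions if and only if gcd(45, 78) divides 45. Since 3 | 45, solutions exist.

Yes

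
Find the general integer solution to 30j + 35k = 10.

Step 1: Compute gcd(30, 35) = 5.
Since 5 divides 10, solutions exist.

Step 2: Find a particular solution using extended Euclidean algorithm.
We get j₀ = -2, k₀ = 2.
Check: 30*-2 + 35*2 = 10 = 10 ✓

Step 3: Write the general solution.
j = -2 + (35/5)t = -2 + 7t
k = 2 - (30/5)t = 2 - 6t
for any integer t.

j = -2 + 7t, k = 2 - 6t for integer t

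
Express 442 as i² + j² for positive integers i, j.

We need to find integers i, j > 0 such that i² + j² = 442.
Trying i = 1: j² = 442 - 1² = 442 - 1 = 441
j = 21
Check: 1² + 21² = 1 + 441 = 442 ✓

442 = 1² + 21²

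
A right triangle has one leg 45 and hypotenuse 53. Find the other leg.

b² = c² - a² = 2809 - 2025 = 784
b = 28

28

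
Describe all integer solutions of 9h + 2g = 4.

Step 1: Compute gcd(9, 2) = 1.
Since 1 divides 4, solutions exist.

Step 2: Find a particular solution using extended Euclidean algorithm.
We get h₀ = 4, g₀ = -16.
Check: 9*4 + 2*-16 = 4 = 4 ✓

Step 3: Write the general solution.
h = 4 + (2/1)t = 4 + 2t
g = -16 - (9/1)t = -16 - 9t
for any integer t.

h = 4 + 2t, g = -16 - 9t for integer t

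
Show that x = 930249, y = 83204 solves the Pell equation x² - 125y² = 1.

Compute x² = 930249² = 865363202001
Compute 125y² = 125·83204² = 125·6922905616 = 865363202000
x² - 125y² = 865363202001 - 865363202000 = 1
Since this equals 1, (930249, 83204) is a solution.

Yes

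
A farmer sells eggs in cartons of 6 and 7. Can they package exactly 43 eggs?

We need non-negative a, b with 6a + 7b = 43.
gcd(6, 7) = 1 divides 43.
Try a = 6: 7b = 43 - 36 = 7, so b = 1.
One way: 6 cartons of 6 and 1 cartons of 7.

Yes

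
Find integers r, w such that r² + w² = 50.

We need to find integers r, w > 0 such that r² + w² = 50.
Trying r = 1: w² = 50 - 1² = 50 - 1 = 49
w = 7
Check: 1² + 7² = 1 + 49 = 50 ✓

50 = 1² + 7²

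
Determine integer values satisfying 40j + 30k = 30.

Step 1: Check solvability.
gcd(40, 30) = 10
Since 10 divides 30, solutions exist.

Step 2: Apply extended Euclidean algorithm to find gcd.
We find integers such that 40*x0 + 30*y0 = 10

Step 3: Scale the particular solution.
Multiply by 30/10 = 3:
j = 3, k = -3

Step 4: Verify.
40*(3) + 30*(-3) = 30 = 30 ✓

j = 3, k = -3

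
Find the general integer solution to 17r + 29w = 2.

Step 1: Compute gcd(17, 29) = 1.
Since 1 divides 2, solutions exist.

Step 2: Find a particular solution using extended Euclidean algorithm.
We get r₀ = 24, w₀ = -14.
Check: 17*24 + 29*-14 = 2 = 2 ✓

Step 3: Write the general solution.
r = 24 + (29/1)t = 24 + 29t
w = -14 - (17/1)t = -14 - 17t
for any integer t.

r = 24 + 29t, w = -14 - 17t for integer t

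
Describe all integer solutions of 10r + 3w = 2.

Step 1: Compute gcd(10, 3) = 1.
Since 1 divides 2, solutions exist.

Step 2: Find a particular solution using extended Euclidean algorithm.
We get r₀ = 2, w₀ = -6.
Check: 10*2 + 3*-6 = 2 = 2 ✓

Step 3: Write the general solution.
r = 2 + (3/1)t = 2 + 3t
w = -6 - (10/1)t = -6 - 10t
for any integer t.

r = 2 + 3t, w = -6 - 10t for integer t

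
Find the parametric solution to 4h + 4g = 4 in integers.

Step 1: Compute gcd(4, 4) = 4.
Since 4 divides 4, solutions exist.

Step 2: Find a particular solution using extended Euclidean algorithm.
We get h₀ = 0, g₀ = 1.
Check: 4*0 + 4*1 = 4 = 4 ✓

Step 3: Write the general solution.
h = 0 + (4/4)t = 0 + 1t
g = 1 - (4/4)t = 1 - 1t
for any integer t.

h = 0 + 1t, g = 1 - 1t for integer t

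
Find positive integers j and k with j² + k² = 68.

We need to find integers j, k > 0 such that j² + k² = 68.
Trying j = 2: k² = 68 - 2² = 68 - 4 = 64
k = 8
Check: 2² + 8² = 4 + 64 = 68 ✓

68 = 2² + 8²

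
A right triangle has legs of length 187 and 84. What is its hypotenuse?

c² = a² + b² = 187² + 84² = 34969 + 7056 = 42025
c = 205

205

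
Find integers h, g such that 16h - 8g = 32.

Step 1: Check solvability.
gcd(16, 8) = 8
Since 8 divides 32, solutions exist.

Step 2: Apply extended Euclidean algorithm to find gcd.
We find integers such that 16*x0 + 8*y0 = 8

Step 3: Scale the particular solution.
Multiply by 32/8 = 4:
h = 0, g = -4

Step 4: Verify.
16*(0) - 8*(-4) = 32 = 32 ✓

h = 0, g = -4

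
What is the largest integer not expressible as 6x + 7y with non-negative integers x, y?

For two coprime denominations a and b, the Frobenius number (largest value not representable as a non-negative combination) is ab - a - b.
Here gcd(6, 7) = 1, so they are coprime.
F(6, 7) = 6·7 - 6 - 7 = 42 - 13 = 29

29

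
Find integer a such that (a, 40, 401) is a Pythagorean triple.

a² = c² - b² = 401² - 40² = 160801 - 1600 = 159201
a = sqrt(159201) = 399

399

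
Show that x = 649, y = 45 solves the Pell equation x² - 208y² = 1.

Compute x² = 649² = 421201
Compute 208y² = 208·45² = 208·2025 = 421200
x² - 208y² = 421201 - 421200 = 1
Since this equals 1, (649, 45) is a solution.

Yes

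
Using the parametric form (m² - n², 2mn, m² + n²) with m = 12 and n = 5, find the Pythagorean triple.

a = m² - n² = 144 - 25 = 119
b = 2mn = 2·12·5 = 120
c = m² + n² = 144 + 25 = 169
Verify: 119² + 120² = 14161 + 14400 = 28561 = 169² ✓

(119, 120, 169)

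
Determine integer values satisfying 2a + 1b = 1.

Step 1: Check solvability.
gcd(2, 1) = 1
Since 1 divides 1, solutions exist.

Step 2: Apply extended Euclidean algorithm to find gcd.
We find integers such that 2*x0 + 1*y0 = 1

Step 3: Scale the particular solution.
Multiply by 1/1 = 1:
a = 0, b = 1

Step 4: Verify.
2*(0) + 1*(1) = 1 = 1 ✓

a = 0, b = 1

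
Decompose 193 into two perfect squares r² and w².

We need to find integers r, w > 0 such that r² + w² = 193.
Trying r = 7: w² = 193 - 7² = 193 - 49 = 144
w = 12
Check: 7² + 12² = 49 + 144 = 193 ✓

193 = 7² + 12²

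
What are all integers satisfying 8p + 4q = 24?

Step 1: Compute gcd(8, 4) = 4.
Since 4 divides 24, solutions exist.

Step 2: Find a particular solution using extended Euclidean algorithm.
We get p₀ = 0, q₀ = 6.
Check: 8*0 + 4*6 = 24 = 24 ✓

Step 3: Write the general solution.
p = 0 + (4/4)t = 0 + 1t
q = 6 - (8/4)t = 6 - 2t
for any integer t.

p = 0 + 1t, q = 6 - 2t for integer t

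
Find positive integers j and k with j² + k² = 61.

We need to find integers j, k > 0 such that j² + k² = 61.
Trying j = 5: k² = 61 - 5² = 61 - 25 = 36
k = 6
Check: 5² + 6² = 25 + 36 = 61 ✓

61 = 5² + 6²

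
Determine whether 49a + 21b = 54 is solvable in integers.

Step 1: Compute gcd(49, 21).
gcd(49, 21) = 7

Step 2: Check divisibility.
Does 7 divide 54? 54 = 7 x 7 + 5, so no.

By the theorem on linear Diophantine equations, 49a + 21b = 54 has integer solutions if and only if gcd(49, 21) divides 54. Since 7 does not divide 54, no solutions exist.

No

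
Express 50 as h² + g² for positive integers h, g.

We need to find integers h, g > 0 such that h² + g² = 50.
Trying h = 1: g² = 50 - 1² = 50 - 1 = 49
g = 7
Check: 1² + 7² = 1 + 49 = 50 ✓

50 = 1² + 7²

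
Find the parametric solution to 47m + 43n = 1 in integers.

Step 1: Compute gcd(47, 43) = 1.
Since 1 divides 1, solutions exist.

Step 2: Find a particular solution using extended Euclidean algorithm.
We get m₀ = 11, n₀ = -12.
Check: 47*11 + 43*-12 = 1 = 1 ✓

Step 3: Write the general solution.
m = 11 + (43/1)t = 11 + 43t
n = -12 - (47/1)t = -12 - 47t
for any integer t.

m = 11 + 43t, n = -12 - 47t for integer t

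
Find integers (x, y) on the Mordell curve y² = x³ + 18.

Try small integer x values and check whether x³ + 18 is a perfect square.
x = 7: x³ + 18 = 7³ + 18 = 343 + 18 = 361
Is 361 a perfect square? 19² = 361 ✓
So (x, y) = (7, -19) is a solution.

x = 7, y = -19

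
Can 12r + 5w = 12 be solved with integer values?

Step 1: Compute gcd(12, 5).
gcd(12, 5) = 1

Step 2: Check divisibility.
Does 1 divide 12? 12 = 1 x 12, so yes.

By the theorem on linear Diophantine equations, 12r + 5w = 12 has integer solutions if and only if gcd(12, 5) divides 12. Since 1 | 12, solutions exist.

Yes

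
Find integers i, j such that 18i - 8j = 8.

Step 1: Check solvability.
gcd(18, 8) = 2
Since 2 divides 8, solutions exist.

Step 2: Apply extended Euclidean algorithm to find gcd.
We find integers such that 18*x0 + 8*y0 = 2

Step 3: Scale the particular solution.
Multiply by 8/2 = 4:
i = 4, j = 8

Step 4: Verify.
18*(4) - 8*(8) = 8 = 8 ✓

i = 4, j = 8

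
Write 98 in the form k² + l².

We need to find integers k, l > 0 such that k² + l² = 98.
Trying k = 7: l² = 98 - 7² = 98 - 49 = 49
l = 7
Check: 7² + 7² = 49 + 49 = 98 ✓

98 = 7² + 7²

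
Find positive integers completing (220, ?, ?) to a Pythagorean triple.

We need the other leg and hypotenuse such that 220² + x² = c².
Take x = 21, c = 221: 220² + 21² = 48400 + 441 = 48841 = 221² ✓
Triple: (21, 220, 221)

(21, 220, 221)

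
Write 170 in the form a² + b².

We need to find integers a, b > 0 such that a² + b² = 170.
Trying a = 1: b² = 170 - 1² = 170 - 1 = 169
b = 13
Check: 1² + 13² = 1 + 169 = 170 ✓

170 = 1² + 13²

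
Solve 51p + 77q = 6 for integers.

Step 1: Check solvability.
gcd(51, 77) = 1
Since 1 divides 6, solutions exist.

Step 2: Apply extended Euclidean algorithm to find gcd.
We find integers such that 51*x0 + 77*y0 = 1

Step 3: Scale the particular solution.
Multiply by 6/1 = 6:
p = -18, q = 12

Step 4: Verify.
51*(-18) + 77*(12) = 6 = 6 ✓

p = -18, q = 12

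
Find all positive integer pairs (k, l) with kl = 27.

The positive divisors of 27 are: 1, 3, 9, 27.
Each divisor d gives the pair (d, 27/d):
(1, 27), (3, 9), (9, 3), (27, 1)

(1, 27), (3, 9), (9, 3), (27, 1)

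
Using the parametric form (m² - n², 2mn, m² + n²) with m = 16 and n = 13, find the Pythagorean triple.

a = m² - n² = 256 - 169 = 87
b = 2mn = 2·16·13 = 416
c = m² + n² = 256 + 169 = 425
Verify: 87² + 416² = 7569 + 173056 = 180625 = 425² ✓

(87, 416, 425)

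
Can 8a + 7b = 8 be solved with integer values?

Step 1: Compute gcd(8, 7).
gcd(8, 7) = 1

Step 2: Check divisibility.
Does 1 divide 8? 8 = 1 x 8, so yes.

By the theorem on linear Diophantine equations, 8a + 7b = 8 has integer solutions if and only if gcd(8, 7) divides 8. Since 1 | 8, solutions exist.

Yes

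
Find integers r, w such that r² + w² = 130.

We need to find integers r, w > 0 such that r² + w² = 130.
Trying r = 3: w² = 130 - 3² = 130 - 9 = 121
w = 11
Check: 3² + 11² = 9 + 121 = 130 ✓

130 = 3² + 11²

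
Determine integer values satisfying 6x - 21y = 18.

Step 1: Check solvability.
gcd(6, 21) = 3
Since 3 divides 18, solutions exist.

Step 2: Apply extended Euclidean algorithm to find gcd.
We find integers such that 6*x0 + 21*y0 = 3

Step 3: Scale the particular solution.
Multiply by 18/3 = 6:
x = -18, y = -6

Step 4: Verify.
6*(-18) - 21*(-6) = 18 = 18 ✓

x = -18, y = -6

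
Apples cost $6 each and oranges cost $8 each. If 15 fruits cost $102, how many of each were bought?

Let a = apples, o = oranges.
a + o = 15
6a + 8o = 102
Substitute o = 15 - a:
6a + 8(15 - a) = 102
(6 - 8)a = 102 - 120
-2a = -18
a = 9, o = 15 - 9 = 6

Apples: 9, Oranges: 6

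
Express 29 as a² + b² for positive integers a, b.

We need to find integers a, b > 0 such that a² + b² = 29.
Trying a = 2: b² = 29 - 2² = 29 - 4 = 25
b = 5
Check: 2² + 5² = 4 + 25 = 29 ✓

29 = 2² + 5²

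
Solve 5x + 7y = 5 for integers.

Step 1: Check solvability.
gcd(5, 7) = 1
Since 1 divides 5, solutions exist.

Step 2: Apply extended Euclidean algorithm to find gcd.
We find integers such that 5*x0 + 7*y0 = 1

Step 3: Scale the particular solution.
Multiply by 5/1 = 5:
x = 15, y = -10

Step 4: Verify.
5*(15) + 7*(-10) = 5 = 5 ✓

x = 15, y = -10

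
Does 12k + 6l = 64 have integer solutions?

Step 1: Compute gcd(12, 6).
gcd(12, 6) = 6

Step 2: Check divisibility.
Does 6 divide 64? 64 = 6 x 10 + 4, so no.

By the theorem on linear Diophantine equations, 12k + 6l = 64 has integer solutions if and only if gcd(12, 6) divides 64. Since 6 does not divide 64, no solutions exist.

No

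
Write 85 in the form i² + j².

We need to find integers i, j > 0 such that i² + j² = 85.
Trying i = 2: j² = 85 - 2² = 85 - 4 = 81
j = 9
Check: 2² + 9² = 4 + 81 = 85 ✓

85 = 2² + 9²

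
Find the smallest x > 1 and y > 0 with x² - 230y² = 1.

We seek the smallest positive integers (x, y) with x² - 230y² = 1, i.e., x² = 230y² + 1.
Try successive y values:
y = 1: x² = 230·1² + 1 = 231, not a perfect square
y = 2: x² = 230·2² + 1 = 921, not a perfect square
y = 3: x² = 230·3² + 1 = 2071, not a perfect square
... continuing the search (or via continued fractions) ...
y = 6: x² = 230·6² + 1 = 8281, x = 91 ✓

Verify: 91² - 230·6² = 8281 - 8280 = 1 ✓

x = 91, y = 6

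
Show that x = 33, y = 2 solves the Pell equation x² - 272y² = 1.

Compute x² = 33² = 1089
Compute 272y² = 272·2² = 272·4 = 1088
x² - 272y² = 1089 - 1088 = 1
Since this equals 1, (33, 2) is a solution.

Yes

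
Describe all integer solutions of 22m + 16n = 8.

Step 1: Compute gcd(22, 16) = 2.
Since 2 divides 8, solutions exist.

Step 2: Find a particular solution using extended Euclidean algorithm.
We get m₀ = 12, n₀ = -16.
Check: 22*12 + 16*-16 = 8 = 8 ✓

Step 3: Write the general solution.
m = 12 + (16/2)t = 12 + 8t
n = -16 - (22/2)t = -16 - 11t
for any integer t.

m = 12 + 8t, n = -16 - 11t for integer t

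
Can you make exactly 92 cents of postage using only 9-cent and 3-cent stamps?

We need non-negative x, y with 9x + 3y = 92.
gcd(9, 3) = 3, and 3 does not divide 92.
No integer solutions exist, so certainly no non-negative ones.

No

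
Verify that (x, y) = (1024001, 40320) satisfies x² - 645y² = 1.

Compute x² = 1024001² = 1048578048001
Compute 645y² = 645·40320² = 645·1625702400 = 1048578048000
x² - 645y² = 1048578048001 - 1048578048000 = 1
Since this equals 1, (1024001, 40320) is a solution.

Yes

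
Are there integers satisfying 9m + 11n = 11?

Step 1: Compute gcd(9, 11).
gcd(9, 11) = 1

Step 2: Check divisibility.
Does 1 divide 11? 11 = 1 x 11, so yes.

By the theorem on linear Diophantine equations, 9m + 11n = 11 has integer solutions if and only if gcd(9, 11) divides 11. Since 1 | 11, solutions exist.

Yes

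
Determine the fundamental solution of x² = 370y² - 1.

We need x² = 370y² - 1. Try successive y:
y = 1: x² = 370·1² - 1 = 369, not a perfect square
y = 2: x² = 370·2² - 1 = 1479, not a perfect square
y = 3: x² = 370·3² - 1 = 3329, not a perfect square
...
y = 17: x² = 370·17² - 1 = 106929 = 327² ✓
Check: 327² - 370·17² = 106929 - 106930 = -1 ✓

x = 327, y = 17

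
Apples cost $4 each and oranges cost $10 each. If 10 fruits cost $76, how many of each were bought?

Let a = apples, o = oranges.
a + o = 10
4a + 10o = 76
Substitute o = 10 - a:
4a + 10(10 - a) = 76
(4 - 10)a = 76 - 100
-6a = -24
a = 4, o = 10 - 4 = 6

Apples: 4, Oranges: 6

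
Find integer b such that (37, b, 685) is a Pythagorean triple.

b² = c² - a² = 685² - 37² = 469225 - 1369 = 467856
b = sqrt(467856) = 684

684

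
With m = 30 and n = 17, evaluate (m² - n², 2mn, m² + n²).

a = m² - n² = 900 - 289 = 611
b = 2mn = 2·30·17 = 1020
c = m² + n² = 900 + 289 = 1189
Verify: 611² + 1020² = 373321 + 1040400 = 1413721 = 1189² ✓

(611, 1020, 1189)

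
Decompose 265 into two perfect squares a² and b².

We need to find integers a, b > 0 such that a² + b² = 265.
Trying a = 3: b² = 265 - 3² = 265 - 9 = 256
b = 16
Check: 3² + 16² = 9 + 256 = 265 ✓

265 = 3² + 16²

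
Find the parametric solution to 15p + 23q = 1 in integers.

Step 1: Compute gcd(15, 23) = 1.
Since 1 divides 1, solutions exist.

Step 2: Find a particular solution using extended Euclidean algorithm.
We get p₀ = -3, q₀ = 2.
Check: 15*-3 + 23*2 = 1 = 1 ✓

Step 3: Write the general solution.
p = -3 + (23/1)t = -3 + 23t
q = 2 - (15/1)t = 2 - 15t
for any integer t.

p = -3 + 23t, q = 2 - 15t for integer t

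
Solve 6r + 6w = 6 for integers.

Step 1: Check solvability.
gcd(6, 6) = 6
Since 6 divides 6, solutions exist.

Step 2: Apply extended Euclidean algorithm to find gcd.
We find integers such that 6*x0 + 6*y0 = 6

Step 3: Scale the particular solution.
Multiply by 6/6 = 1:
r = 0, w = 1

Step 4: Verify.
6*(0) + 6*(1) = 6 = 6 ✓

r = 0, w = 1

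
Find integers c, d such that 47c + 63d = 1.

Step 1: Check solvability.
gcd(47, 63) = 1
Since 1 divides 1, solutions exist.

Step 2: Apply extended Euclidean algorithm to find gcd.
We find integers such that 47*x0 + 63*y0 = 1

Step 3: Scale the particular solution.
Multiply by 1/1 = 1:
c = -4, d = 3

Step 4: Verify.
47*(-4) + 63*(3) = 1 = 1 ✓

c = -4, d = 3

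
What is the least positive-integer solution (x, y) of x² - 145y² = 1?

We seek the smallest positive integers (x, y) with x² - 145y² = 1, i.e., x² = 145y² + 1.
Try successive y values:
y = 1: x² = 145·1² + 1 = 146, not a perfect square
y = 2: x² = 145·2² + 1 = 581, not a perfect square
y = 3: x² = 145·3² + 1 = 1306, not a perfect square
... continuing the search (or via continued fractions) ...
y = 24: x² = 145·24² + 1 = 83521, x = 289 ✓

Verify: 289² - 145·24² = 83521 - 83520 = 1 ✓

x = 289, y = 24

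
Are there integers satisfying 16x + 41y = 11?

Step 1: Compute gcd(16, 41).
gcd(16, 41) = 1

Step 2: Check divisibility.
Does 1 divide 11? 11 = 1 x 11, so yes.

By the theorem on linear Diophantine equations, 16x + 41y = 11 has integer solutions if and only if gcd(16, 41) divides 11. Since 1 | 11, solutions exist.

Yes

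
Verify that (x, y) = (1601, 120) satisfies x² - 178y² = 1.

Compute x² = 1601² = 2563201
Compute 178y² = 178·120² = 178·14400 = 2563200
x² - 178y² = 2563201 - 2563200 = 1
Since this equals 1, (1601, 120) is a solution.

Yes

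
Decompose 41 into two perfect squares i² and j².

We need to find integers i, j > 0 such that i² + j² = 41.
Trying i = 4: j² = 41 - 4² = 41 - 16 = 25
j = 5
Check: 4² + 5² = 16 + 25 = 41 ✓

41 = 4² + 5²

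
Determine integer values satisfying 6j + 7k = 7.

Step 1: Check solvability.
gcd(6, 7) = 1
Since 1 divides 7, solutions exist.

Step 2: Apply extended Euclidean algorithm to find gcd.
We find integers such that 6*x0 + 7*y0 = 1

Step 3: Scale the particular solution.
Multiply by 7/1 = 7:
j = -7, k = 7

Step 4: Verify.
6*(-7) + 7*(7) = 7 = 7 ✓

j = -7, k = 7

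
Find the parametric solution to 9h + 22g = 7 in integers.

Step 1: Compute gcd(9, 22) = 1.
Since 1 divides 7, solutions exist.

Step 2: Find a particular solution using extended Euclidean algorithm.
We get h₀ = 35, g₀ = -14.
Check: 9*35 + 22*-14 = 7 = 7 ✓

Step 3: Write the general solution.
h = 35 + (22/1)t = 35 + 22t
g = -14 - (9/1)t = -14 - 9t
for any integer t.

h = 35 + 22t, g = -14 - 9t for integer t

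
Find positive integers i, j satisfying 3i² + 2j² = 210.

Try small values of i and check whether (210 - 3i²)/2 is a perfect square.
i = 8: 3·8² = 192, so 2j² = 210 - 192 = 18, giving j² = 9, j = 3.
Check: 3·8² + 2·3² = 192 + 18 = 210 ✓

i = 8, j = 3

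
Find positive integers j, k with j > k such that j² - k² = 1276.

Factor: j² - k² = (j+k)(j-k) = 1276.
We need two factors of 1276 with the same parity.
Use j+k = 638 and j-k = 2 (product 638·2 = 1276).
Adding: 2j = 640, so j = 320.
Subtracting: 2k = 636, so k = 318.
Check: 320² - 318² = 102400 - 101124 = 1276 ✓

j = 320, k = 318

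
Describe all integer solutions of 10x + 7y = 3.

Step 1: Compute gcd(10, 7) = 1.
Since 1 divides 3, solutions exist.

Step 2: Find a particular solution using extended Euclidean algorithm.
We get x₀ = -6, y₀ = 9.
Check: 10*-6 + 7*9 = 3 = 3 ✓

Step 3: Write the general solution.
x = -6 + (7/1)t = -6 + 7t
y = 9 - (10/1)t = 9 - 10t
for any integer t.

x = -6 + 7t, y = 9 - 10t for integer t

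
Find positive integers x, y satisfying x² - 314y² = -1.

We need x² = 314y² - 1. Try successive y:
y = 1: x² = 314·1² - 1 = 313, not a perfect square
y = 2: x² = 314·2² - 1 = 1255, not a perfect square
y = 3: x² = 314·3² - 1 = 2825, not a perfect square
...
y = 25: x² = 314·25² - 1 = 196249 = 443² ✓
Check: 443² - 314·25² = 196249 - 196250 = -1 ✓

x = 443, y = 25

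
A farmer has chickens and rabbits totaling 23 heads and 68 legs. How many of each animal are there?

Let c = chickens, r = rabbits.
Heads: c + r = 23
Legs: 2c + 4r = 68
From the first equation, c = 23 - r. Substitute:
2(23 - r) + 4r = 68
46 + 2r = 68
r = (68 - 46)/2 = 11
c = 23 - 11 = 12

Chickens: 12, Rabbits: 11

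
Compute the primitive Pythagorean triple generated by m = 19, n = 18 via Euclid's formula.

a = m² - n² = 19² - 18² = 361 - 324 = 37
b = 2mn = 2·19·18 = 684
c = m² + n² = 361 + 324 = 685
Verify: 37² + 684² = 1369 + 467856 = 469225 = 685² ✓

(37, 684, 685)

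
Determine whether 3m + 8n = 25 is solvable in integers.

Step 1: Compute gcd(3, 8).
gcd(3, 8) = 1

Step 2: Check divisibility.
Does 1 divide 25? 25 = 1 x 25, so yes.

By the theorem on linear Diophantine equations, 3m + 8n = 25 has integer solutions if and only if gcd(3, 8) divides 25. Since 1 | 25, solutions exist.

Yes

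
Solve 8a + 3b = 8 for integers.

Step 1: Check solvability.
gcd(8, 3) = 1
Since 1 divides 8, solutions exist.

Step 2: Apply extended Euclidean algorithm to find gcd.
We find integers such that 8*x0 + 3*y0 = 1

Step 3: Scale the particular solution.
Multiply by 8/1 = 8:
a = -8, b = 24

Step 4: Verify.
8*(-8) + 3*(24) = 8 = 8 ✓

a = -8, b = 24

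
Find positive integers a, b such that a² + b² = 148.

Search for a with 148 - a² a perfect square.
a = 2: 148 - 2² = 148 - 4 = 144 = 12² ✓
So a = 2, b = 12.

a = 2, b = 12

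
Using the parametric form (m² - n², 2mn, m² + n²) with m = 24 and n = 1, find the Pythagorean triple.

a = m² - n² = 576 - 1 = 575
b = 2mn = 2·24·1 = 48
c = m² + n² = 576 + 1 = 577
Verify: 575² + 48² = 330625 + 2304 = 332929 = 577² ✓

(575, 48, 577)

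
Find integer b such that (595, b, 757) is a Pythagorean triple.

b² = c² - a² = 757² - 595² = 573049 - 354025 = 219024
b = sqrt(219024) = 468

468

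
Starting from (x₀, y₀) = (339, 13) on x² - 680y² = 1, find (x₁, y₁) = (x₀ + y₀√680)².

Solutions to x² - Dy² = 1 are generated by powers of (x₀ + y₀√D).
The next solution satisfies x₁ + y₁√680 = (x₀ + y₀√680)², giving:
x₁ = x₀² + 680y₀² = 339² + 680·13² = 114921 + 114920 = 229841
y₁ = 2x₀y₀ = 2·339·13 = 8814

Verify: 229841² - 680·8814² = 52826885281 - 52826885280 = 1 ✓

x = 229841, y = 8814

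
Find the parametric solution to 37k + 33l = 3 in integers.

Step 1: Compute gcd(37, 33) = 1.
Since 1 divides 3, solutions exist.

Step 2: Find a particular solution using extended Euclidean algorithm.
We get k₀ = -24, l₀ = 27.
Check: 37*-24 + 33*27 = 3 = 3 ✓

Step 3: Write the general solution.
k = -24 + (33/1)t = -24 + 33t
l = 27 - (37/1)t = 27 - 37t
for any integer t.

k = -24 + 33t, l = 27 - 37t for integer t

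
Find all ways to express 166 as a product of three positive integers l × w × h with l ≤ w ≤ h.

Iterate l from 1 to ⌊166^(1/3)⌋. For each l dividing 166, iterate w ≥ l with w dividing 166/l, and set h = 166/(l·w).
Triples found (2): (1×1×166), (1×2×83)

(1×1×166), (1×2×83)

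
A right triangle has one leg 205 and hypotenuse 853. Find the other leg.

b² = c² - a² = 727609 - 42025 = 685584
b = 828

828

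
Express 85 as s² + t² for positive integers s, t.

We need to find integers s, t > 0 such that s² + t² = 85.
Trying s = 2: t² = 85 - 2² = 85 - 4 = 81
t = 9
Check: 2² + 9² = 4 + 81 = 85 ✓

85 = 2² + 9²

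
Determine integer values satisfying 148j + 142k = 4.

Step 1: Check solvability.
gcd(148, 142) = 2
Since 2 divides 4, solutions exist.

Step 2: Apply extended Euclidean algorithm to find gcd.
We find integers such that 148*x0 + 142*y0 = 2

Step 3: Scale the particular solution.
Multiply by 4/2 = 2:
j = 48, k = -50

Step 4: Verify.
148*(48) + 142*(-50) = 4 = 4 ✓

j = 48, k = -50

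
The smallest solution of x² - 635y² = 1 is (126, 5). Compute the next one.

Solutions to x² - Dy² = 1 are generated by powers of (x₀ + y₀√D).
The next solution satisfies x₁ + y₁√635 = (x₀ + y₀√635)², giving:
x₁ = x₀² + 635y₀² = 126² + 635·5² = 15876 + 15875 = 31751
y₁ = 2x₀y₀ = 2·126·5 = 1260

Verify: 31751² - 635·1260² = 1008126001 - 1008126000 = 1 ✓

x = 31751, y = 1260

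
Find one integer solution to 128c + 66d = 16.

Step 1: Check solvability.
gcd(128, 66) = 2
Since 2 divides 16, solutions exist.

Step 2: Apply extended Euclidean algorithm to find gcd.
We find integers such that 128*x0 + 66*y0 = 2

Step 3: Scale the particular solution.
Multiply by 16/2 = 8:
c = 128, d = -248

Step 4: Verify.
128*(128) + 66*(-248) = 16 = 16 ✓

c = 128, d = -248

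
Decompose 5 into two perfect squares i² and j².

We need to find integers i, j > 0 such that i² + j² = 5.
Trying i = 1: j² = 5 - 1² = 5 - 1 = 4
j = 2
Check: 1² + 2² = 1 + 4 = 5 ✓

5 = 1² + 2²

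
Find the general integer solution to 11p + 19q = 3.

Step 1: Compute gcd(11, 19) = 1.
Since 1 divides 3, solutions exist.

Step 2: Find a particular solution using extended Euclidean algorithm.
We get p₀ = 21, q₀ = -12.
Check: 11*21 + 19*-12 = 3 = 3 ✓

Step 3: Write the general solution.
p = 21 + (19/1)t = 21 + 19t
q = -12 - (11/1)t = -12 - 11t
for any integer t.

p = 21 + 19t, q = -12 - 11t for integer t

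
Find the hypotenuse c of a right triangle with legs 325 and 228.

c² = a² + b² = 325² + 228² = 105625 + 51984 = 157609
c = sqrt(157609) = 397

397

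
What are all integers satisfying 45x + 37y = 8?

Step 1: Compute gcd(45, 37) = 1.
Since 1 divides 8, solutions exist.

Step 2: Find a particular solution using extended Euclidean algorithm.
We get x₀ = 112, y₀ = -136.
Check: 45*112 + 37*-136 = 8 = 8 ✓

Step 3: Write the general solution.
x = 112 + (37/1)t = 112 + 37t
y = -136 - (45/1)t = -136 - 45t
for any integer t.

x = 112 + 37t, y = -136 - 45t for integer t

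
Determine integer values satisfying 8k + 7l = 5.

Step 1: Check solvability.
gcd(8, 7) = 1
Since 1 divides 5, solutions exist.

Step 2: Apply extended Euclidean algorithm to find gcd.
We find integers such that 8*x0 + 7*y0 = 1

Step 3: Scale the particular solution.
Multiply by 5/1 = 5:
k = 5, l = -5

Step 4: Verify.
8*(5) + 7*(-5) = 5 = 5 ✓

k = 5, l = -5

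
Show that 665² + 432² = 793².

Compute a² + b² = 665² + 432² = 442225 + 186624 = 628849
Compute c² = 793² = 628849
Since 628849 = 628849, confirmed.

Yes, it is a Pythagorean triple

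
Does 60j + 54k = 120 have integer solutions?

Step 1: Compute gcd(60, 54).
gcd(60, 54) = 6

Step 2: Check divisibility.
Does 6 divide 120? 120 = 6 x 20, so yes.

By the theorem on linear Diophantine equations, 60j + 54k = 120 has integer solutions if and only if gcd(60, 54) divides 120. Since 6 | 120, solutions exist.

Yes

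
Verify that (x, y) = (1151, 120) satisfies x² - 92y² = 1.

Compute x² = 1151² = 1324801
Compute 92y² = 92·120² = 92·14400 = 1324800
x² - 92y² = 1324801 - 1324800 = 1
Since this equals 1, (1151, 120) is a solution.

Yes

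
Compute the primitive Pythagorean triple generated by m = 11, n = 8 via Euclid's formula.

a = m² - n² = 11² - 8² = 121 - 64 = 57
b = 2mn = 2·11·8 = 176
c = m² + n² = 121 + 64 = 185
Verify: 57² + 176² = 3249 + 30976 = 34225 = 185² ✓

(57, 176, 185)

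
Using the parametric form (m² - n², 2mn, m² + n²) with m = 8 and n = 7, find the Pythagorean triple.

a = m² - n² = 8² - 7² = 64 - 49 = 15
b = 2mn = 2·8·7 = 112
c = m² + n² = 64 + 49 = 113
Verify: 15² + 112² = 225 + 12544 = 12769 = 113² ✓

(15, 112, 113)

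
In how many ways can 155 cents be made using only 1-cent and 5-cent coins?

We need non-negative integers (x, y) with 1x + 5y = 155.
For each x from 0 to 155, check if (155 - 1x) is a non-negative multiple of 5.
Solutions (x, y): (0,31), (5,30), (10,29), (15,28), ...
Count: 32

32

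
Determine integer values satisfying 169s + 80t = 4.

Step 1: Check solvability.
gcd(169, 80) = 1
Since 1 divides 4, solutions exist.

Step 2: Apply extended Euclidean algorithm to find gcd.
We find integers such that 169*x0 + 80*y0 = 1

Step 3: Scale the particular solution.
Multiply by 4/1 = 4:
s = 36, t = -76

Step 4: Verify.
169*(36) + 80*(-76) = 4 = 4 ✓

s = 36, t = -76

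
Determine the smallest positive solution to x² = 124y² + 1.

We seek the smallest positive integers (x, y) with x² - 124y² = 1, i.e., x² = 124y² + 1.
Try successive y values:
y = 1: x² = 124·1² + 1 = 125, not a perfect square
y = 2: x² = 124·2² + 1 = 497, not a perfect square
y = 3: x² = 124·3² + 1 = 1117, not a perfect square
... continuing the search (or via continued fractions) ...
y = 414960: x² = 124·414960² + 1 = 21351783398401, x = 4620799 ✓

Verify: 4620799² - 124·414960² = 21351783398401 - 21351783398400 = 1 ✓

x = 4620799, y = 414960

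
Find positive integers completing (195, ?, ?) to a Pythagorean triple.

We need the other leg and hypotenuse such that 195² + x² = c².
Take x = 748, c = 773: 195² + 748² = 38025 + 559504 = 597529 = 773² ✓
Triple: (195, 748, 773)

(195, 748, 773)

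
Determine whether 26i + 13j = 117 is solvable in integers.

Step 1: Compute gcd(26, 13).
gcd(26, 13) = 13

Step 2: Check divisibility.
Does 13 divide 117? 117 = 13 x 9, so yes.

By the theorem on linear Diophantine equations, 26i + 13j = 117 has integer solutions if and only if gcd(26, 13) divides 117. Since 13 | 117, solutions exist.

Yes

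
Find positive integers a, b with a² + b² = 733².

We need a² + b² = 733² = 537289.
Trying: 725² + 108² = 525625 + 11664 = 537289 ✓

(725, 108, 733)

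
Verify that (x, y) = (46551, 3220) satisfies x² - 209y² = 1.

Compute x² = 46551² = 2166995601
Compute 209y² = 209·3220² = 209·10368400 = 2166995600
x² - 209y² = 2166995601 - 2166995600 = 1
Since this equals 1, (46551, 3220) is a solution.

Yes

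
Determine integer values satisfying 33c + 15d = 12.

Step 1: Check solvability.
gcd(33, 15) = 3
Since 3 divides 12, solutions exist.

Step 2: Apply extended Euclidean algorithm to find gcd.
We find integers such that 33*x0 + 15*y0 = 3

Step 3: Scale the particular solution.
Multiply by 12/3 = 4:
c = 4, d = -8

Step 4: Verify.
33*(4) + 15*(-8) = 12 = 12 ✓

c = 4, d = -8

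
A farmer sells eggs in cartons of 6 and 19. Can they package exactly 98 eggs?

We need non-negative a, b with 6a + 19b = 98.
gcd(6, 19) = 1 divides 98.
Try a = 10: 19b = 98 - 60 = 38, so b = 2.
One way: 10 cartons of 6 and 2 cartons of 19.

Yes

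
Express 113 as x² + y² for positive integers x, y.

We need to find integers x, y > 0 such that x² + y² = 113.
Trying x = 7: y² = 113 - 7² = 113 - 49 = 64
y = 8
Check: 7² + 8² = 49 + 64 = 113 ✓

113 = 7² + 8²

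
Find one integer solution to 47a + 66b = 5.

Step 1: Check solvability.
gcd(47, 66) = 1
Since 1 divides 5, solutions exist.

Step 2: Apply extended Euclidean algorithm to find gcd.
We find integers such that 47*x0 + 66*y0 = 1

Step 3: Scale the particular solution.
Multiply by 5/1 = 5:
a = -35, b = 25

Step 4: Verify.
47*(-35) + 66*(25) = 5 = 5 ✓

a = -35, b = 25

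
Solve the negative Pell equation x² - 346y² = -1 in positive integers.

We need x² = 346y² - 1. Try successive y:
y = 1: x² = 346·1² - 1 = 345, not a perfect square
y = 2: x² = 346·2² - 1 = 1383, not a perfect square
y = 3: x² = 346·3² - 1 = 3113, not a perfect square
...
y = 5: x² = 346·5² - 1 = 8649 = 93² ✓
Check: 93² - 346·5² = 8649 - 8650 = -1 ✓

x = 93, y = 5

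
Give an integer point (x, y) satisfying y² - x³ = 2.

Try small integer x values and check whether x³ + 2 is a perfect square.
x = -1: x³ + 2 = -1³ + 2 = -1 + 2 = 1
Is 1 a perfect square? 1² = 1 ✓
So (x, y) = (-1, 1) is a solution.

x = -1, y = 1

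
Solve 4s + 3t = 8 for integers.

Step 1: Check solvability.
gcd(4, 3) = 1
Since 1 divides 8, solutions exist.

Step 2: Apply extended Euclidean algorithm to find gcd.
We find integers such that 4*x0 + 3*y0 = 1

Step 3: Scale the particular solution.
Multiply by 8/1 = 8:
s = 8, t = -8

Step 4: Verify.
4*(8) + 3*(-8) = 8 = 8 ✓

s = 8, t = -8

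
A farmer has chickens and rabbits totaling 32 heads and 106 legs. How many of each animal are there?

Let c = chickens, r = rabbits.
Heads: c + r = 32
Legs: 2c + 4r = 106
From the first equation, c = 32 - r. Substitute:
2(32 - r) + 4r = 106
64 + 2r = 106
r = (106 - 64)/2 = 21
c = 32 - 21 = 11

Chickens: 11, Rabbits: 21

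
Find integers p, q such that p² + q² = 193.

We need to find integers p, q > 0 such that p² + q² = 193.
Trying p = 7: q² = 193 - 7² = 193 - 49 = 144
q = 12
Check: 7² + 12² = 49 + 144 = 193 ✓

193 = 7² + 12²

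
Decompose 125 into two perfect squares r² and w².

We need to find integers r, w > 0 such that r² + w² = 125.
Trying r = 2: w² = 125 - 2² = 125 - 4 = 121
w = 11
Check: 2² + 11² = 4 + 121 = 125 ✓

125 = 2² + 11²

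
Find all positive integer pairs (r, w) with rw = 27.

The positive divisors of 27 are: 1, 3, 9, 27.
Each divisor d gives the pair (d, 27/d):
(1, 27), (3, 9), (9, 3), (27, 1)

(1, 27), (3, 9), (9, 3), (27, 1)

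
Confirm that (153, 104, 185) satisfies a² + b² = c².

Compute a² + b² = 153² + 104² = 23409 + 10816 = 34225
Compute c² = 185² = 34225
Since 34225 = 34225, confirmed.

Yes, it is a Pythagorean triple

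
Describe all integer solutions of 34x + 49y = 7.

Step 1: Compute gcd(34, 49) = 1.
Since 1 divides 7, solutions exist.

Step 2: Find a particular solution using extended Euclidean algorithm.
We get x₀ = 91, y₀ = -63.
Check: 34*91 + 49*-63 = 7 = 7 ✓

Step 3: Write the general solution.
x = 91 + (49/1)t = 91 + 49t
y = -63 - (34/1)t = -63 - 34t
for any integer t.

x = 91 + 49t, y = -63 - 34t for integer t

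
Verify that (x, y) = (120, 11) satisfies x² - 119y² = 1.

Compute x² = 120² = 14400
Compute 119y² = 119·11² = 119·121 = 14399
x² - 119y² = 14400 - 14399 = 1
Since this equals 1, (120, 11) is a solution.

Yes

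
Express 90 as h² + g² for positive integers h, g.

We need to find integers h, g > 0 such that h² + g² = 90.
Trying h = 3: g² = 90 - 3² = 90 - 9 = 81
g = 9
Check: 3² + 9² = 9 + 81 = 90 ✓

90 = 3² + 9²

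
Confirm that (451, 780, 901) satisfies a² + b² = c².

Compute a² + b² = 451² + 780² = 203401 + 608400 = 811801
Compute c² = 901² = 811801
Since 811801 = 811801, confirmed.

Yes, it is a Pythagorean triple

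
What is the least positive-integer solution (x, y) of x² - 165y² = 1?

We seek the smallest positive integers (x, y) with x² - 165y² = 1, i.e., x² = 165y² + 1.
Try successive y values:
y = 1: x² = 165·1² + 1 = 166, not a perfect square
y = 2: x² = 165·2² + 1 = 661, not a perfect square
y = 3: x² = 165·3² + 1 = 1486, not a perfect square
... continuing the search (or via continued fractions) ...
y = 84: x² = 165·84² + 1 = 1164241, x = 1079 ✓

Verify: 1079² - 165·84² = 1164241 - 1164240 = 1 ✓

x = 1079, y = 84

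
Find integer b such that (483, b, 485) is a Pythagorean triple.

b² = c² - a² = 485² - 483² = 235225 - 233289 = 1936
b = sqrt(1936) = 44

44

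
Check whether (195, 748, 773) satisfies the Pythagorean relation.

Compute a² + b²:
195² + 748² = 38025 + 559504 = 597529
Compute c²:
773² = 597529
Since 597529 = 597529, it is a Pythagorean triple.

Yes, it is a Pythagorean triple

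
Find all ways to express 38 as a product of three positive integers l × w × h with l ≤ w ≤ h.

Iterate l from 1 to ⌊38^(1/3)⌋. For each l dividing 38, iterate w ≥ l with w dividing 38/l, and set h = 38/(l·w).
Triples found (2): (1×1×38), (1×2×19)

(1×1×38), (1×2×19)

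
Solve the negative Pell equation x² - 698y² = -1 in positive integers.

We need x² = 698y² - 1. Try successive y:
y = 1: x² = 698·1² - 1 = 697, not a perfect square
y = 2: x² = 698·2² - 1 = 2791, not a perfect square
y = 3: x² = 698·3² - 1 = 6281, not a perfect square
...
y = 193: x² = 698·193² - 1 = 25999801 = 5099² ✓
Check: 5099² - 698·193² = 25999801 - 25999802 = -1 ✓

x = 5099, y = 193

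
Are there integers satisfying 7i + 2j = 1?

Step 1: Compute gcd(7, 2).
gcd(7, 2) = 1

Step 2: Check divisibility.
Does 1 divide 1? 1 = 1 x 1, so yes.

By the theorem on linear Diophantine equations, 7i + 2j = 1 has integer solutions if and only if gcd(7, 2) divides 1. Since 1 | 1, solutions exist.

Yes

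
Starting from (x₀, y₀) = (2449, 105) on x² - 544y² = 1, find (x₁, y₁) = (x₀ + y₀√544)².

Solutions to x² - Dy² = 1 are generated by powers of (x₀ + y₀√D).
The next solution satisfies x₁ + y₁√544 = (x₀ + y₀√544)², giving:
x₁ = x₀² + 544y₀² = 2449² + 544·105² = 5997601 + 5997600 = 11995201
y₁ = 2x₀y₀ = 2·2449·105 = 514290

Verify: 11995201² - 544·514290² = 143884847030401 - 143884847030400 = 1 ✓

x = 11995201, y = 514290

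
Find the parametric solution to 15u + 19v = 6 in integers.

Step 1: Compute gcd(15, 19) = 1.
Since 1 divides 6, solutions exist.

Step 2: Find a particular solution using extended Euclidean algorithm.
We get u₀ = -30, v₀ = 24.
Check: 15*-30 + 19*24 = 6 = 6 ✓

Step 3: Write the general solution.
u = -30 + (19/1)t = -30 + 19t
v = 24 - (15/1)t = 24 - 15t
for any integer t.

u = -30 + 19t, v = 24 - 15t for integer t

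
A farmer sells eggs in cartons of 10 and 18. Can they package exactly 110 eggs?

We need non-negative a, b with 10a + 18b = 110.
gcd(10, 18) = 2 divides 110.
Try a = 2: 18b = 110 - 20 = 90, so b = 5.
One way: 2 cartons of 10 and 5 cartons of 18.

Yes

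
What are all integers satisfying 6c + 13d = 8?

Step 1: Compute gcd(6, 13) = 1.
Since 1 divides 8, solutions exist.

Step 2: Find a particular solution using extended Euclidean algorithm.
We get c₀ = -16, d₀ = 8.
Check: 6*-16 + 13*8 = 8 = 8 ✓

Step 3: Write the general solution.
c = -16 + (13/1)t = -16 + 13t
d = 8 - (6/1)t = 8 - 6t
for any integer t.

c = -16 + 13t, d = 8 - 6t for integer t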